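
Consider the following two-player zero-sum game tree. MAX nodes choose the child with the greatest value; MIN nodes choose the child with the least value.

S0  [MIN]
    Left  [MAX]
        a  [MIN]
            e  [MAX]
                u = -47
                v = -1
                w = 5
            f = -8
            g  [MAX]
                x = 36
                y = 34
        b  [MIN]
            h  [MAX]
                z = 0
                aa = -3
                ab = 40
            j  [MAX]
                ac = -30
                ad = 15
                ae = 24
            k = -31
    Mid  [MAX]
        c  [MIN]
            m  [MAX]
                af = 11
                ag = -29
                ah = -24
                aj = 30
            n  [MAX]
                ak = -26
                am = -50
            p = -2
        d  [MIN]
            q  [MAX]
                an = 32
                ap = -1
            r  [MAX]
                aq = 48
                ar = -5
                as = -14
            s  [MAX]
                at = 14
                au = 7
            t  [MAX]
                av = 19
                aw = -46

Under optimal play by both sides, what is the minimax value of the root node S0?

-8

e (MAX): max(-47, -1, 5) = 5
g (MAX): max(36, 34) = 36
a (MIN): min(5, -8, 36) = -8
h (MAX): max(0, -3, 40) = 40
j (MAX): max(-30, 15, 24) = 24
b (MIN): min(40, 24, -31) = -31
Left (MAX): max(-8, -31) = -8
m (MAX): max(11, -29, -24, 30) = 30
n (MAX): max(-26, -50) = -26
c (MIN): min(30, -26, -2) = -26
q (MAX): max(32, -1) = 32
r (MAX): max(48, -5, -14) = 48
s (MAX): max(14, 7) = 14
t (MAX): max(19, -46) = 19
d (MIN): min(32, 48, 14, 19) = 14
Mid (MAX): max(-26, 14) = 14
S0 (MIN): min(-8, 14) = -8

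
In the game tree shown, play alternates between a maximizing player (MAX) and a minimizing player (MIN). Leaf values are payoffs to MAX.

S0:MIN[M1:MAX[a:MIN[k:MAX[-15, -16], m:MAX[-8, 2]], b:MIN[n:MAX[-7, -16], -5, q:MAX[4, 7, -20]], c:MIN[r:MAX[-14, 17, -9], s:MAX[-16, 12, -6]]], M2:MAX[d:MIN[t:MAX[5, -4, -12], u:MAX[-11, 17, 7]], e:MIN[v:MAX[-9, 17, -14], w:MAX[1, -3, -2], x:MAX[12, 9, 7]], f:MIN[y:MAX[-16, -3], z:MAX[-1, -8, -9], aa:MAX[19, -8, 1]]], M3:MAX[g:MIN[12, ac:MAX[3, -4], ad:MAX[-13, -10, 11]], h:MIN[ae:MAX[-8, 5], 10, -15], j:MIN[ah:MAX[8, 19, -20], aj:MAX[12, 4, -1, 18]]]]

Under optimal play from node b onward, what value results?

-7

n (MAX): max(-7, -16) = -7
q (MAX): max(4, 7, -20) = 7
b (MIN): min(-7, -5, 7) = -7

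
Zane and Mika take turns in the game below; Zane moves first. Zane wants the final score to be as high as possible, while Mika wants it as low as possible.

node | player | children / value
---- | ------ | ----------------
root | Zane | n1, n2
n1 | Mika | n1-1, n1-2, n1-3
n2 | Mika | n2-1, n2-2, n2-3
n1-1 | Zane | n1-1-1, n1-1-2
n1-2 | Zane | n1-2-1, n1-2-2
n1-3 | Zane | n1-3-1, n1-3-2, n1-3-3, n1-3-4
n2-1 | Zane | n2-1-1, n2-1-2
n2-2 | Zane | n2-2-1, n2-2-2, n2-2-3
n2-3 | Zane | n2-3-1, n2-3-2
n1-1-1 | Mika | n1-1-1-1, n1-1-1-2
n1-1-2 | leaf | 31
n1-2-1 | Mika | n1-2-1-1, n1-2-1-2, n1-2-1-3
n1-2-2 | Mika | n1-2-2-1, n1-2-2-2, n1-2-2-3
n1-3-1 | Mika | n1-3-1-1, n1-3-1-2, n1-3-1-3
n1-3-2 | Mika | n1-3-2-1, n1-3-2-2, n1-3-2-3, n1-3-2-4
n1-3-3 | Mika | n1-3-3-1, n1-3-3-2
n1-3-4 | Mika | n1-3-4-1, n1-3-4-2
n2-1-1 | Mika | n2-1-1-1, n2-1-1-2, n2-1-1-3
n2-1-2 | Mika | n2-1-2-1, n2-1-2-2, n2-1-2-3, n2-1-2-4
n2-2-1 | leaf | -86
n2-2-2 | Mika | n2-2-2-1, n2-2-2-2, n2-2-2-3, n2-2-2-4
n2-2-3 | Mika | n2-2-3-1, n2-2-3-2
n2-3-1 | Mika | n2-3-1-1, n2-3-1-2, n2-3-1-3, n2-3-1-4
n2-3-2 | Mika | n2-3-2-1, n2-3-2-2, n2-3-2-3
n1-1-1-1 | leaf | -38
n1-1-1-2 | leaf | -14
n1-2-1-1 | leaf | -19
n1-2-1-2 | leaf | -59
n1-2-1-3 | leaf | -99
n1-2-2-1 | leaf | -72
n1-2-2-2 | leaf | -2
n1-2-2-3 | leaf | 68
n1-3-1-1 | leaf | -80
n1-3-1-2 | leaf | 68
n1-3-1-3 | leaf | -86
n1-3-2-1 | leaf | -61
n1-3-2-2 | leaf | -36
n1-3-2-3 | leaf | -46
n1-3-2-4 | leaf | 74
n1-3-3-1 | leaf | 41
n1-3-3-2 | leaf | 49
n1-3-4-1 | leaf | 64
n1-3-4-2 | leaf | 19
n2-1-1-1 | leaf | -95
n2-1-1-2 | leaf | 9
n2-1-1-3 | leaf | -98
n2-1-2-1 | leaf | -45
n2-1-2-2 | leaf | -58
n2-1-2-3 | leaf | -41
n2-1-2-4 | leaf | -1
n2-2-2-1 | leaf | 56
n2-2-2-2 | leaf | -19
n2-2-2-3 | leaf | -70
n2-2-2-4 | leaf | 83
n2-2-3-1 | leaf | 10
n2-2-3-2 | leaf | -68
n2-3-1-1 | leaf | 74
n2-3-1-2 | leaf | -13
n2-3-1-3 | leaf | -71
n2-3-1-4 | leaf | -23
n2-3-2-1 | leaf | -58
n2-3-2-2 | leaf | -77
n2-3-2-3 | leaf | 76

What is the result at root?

n1-1-1 (Mika): min(-38, -14) = -38
n1-1 (Zane): max(-38, 31) = 31
n1-2-1 (Mika): min(-19, -59, -99) = -99
n1-2-2 (Mika): min(-72, -2, 68) = -72
n1-2 (Zane): max(-99, -72) = -72
n1-3-1 (Mika): min(-80, 68, -86) = -86
n1-3-2 (Mika): min(-61, -36, -46, 74) = -61
n1-3-3 (Mika): min(41, 49) = 41
n1-3-4 (Mika): min(64, 19) = 19
n1-3 (Zane): max(-86, -61, 41, 19) = 41
n1 (Mika): min(31, -72, 41) = -72
n2-1-1 (Mika): min(-95, 9, -98) = -98
n2-1-2 (Mika): min(-45, -58, -41, -1) = -58
n2-1 (Zane): max(-98, -58) = -58
n2-2-2 (Mika): min(56, -19, -70, 83) = -70
n2-2-3 (Mika): min(10, -68) = -68
n2-2 (Zane): max(-86, -70, -68) = -68
n2-3-1 (Mika): min(74, -13, -71, -23) = -71
n2-3-2 (Mika): min(-58, -77, 76) = -77
n2-3 (Zane): max(-71, -77) = -71
n2 (Mika): min(-58, -68, -71) = -71
root (Zane): max(-72, -71) = -71

-71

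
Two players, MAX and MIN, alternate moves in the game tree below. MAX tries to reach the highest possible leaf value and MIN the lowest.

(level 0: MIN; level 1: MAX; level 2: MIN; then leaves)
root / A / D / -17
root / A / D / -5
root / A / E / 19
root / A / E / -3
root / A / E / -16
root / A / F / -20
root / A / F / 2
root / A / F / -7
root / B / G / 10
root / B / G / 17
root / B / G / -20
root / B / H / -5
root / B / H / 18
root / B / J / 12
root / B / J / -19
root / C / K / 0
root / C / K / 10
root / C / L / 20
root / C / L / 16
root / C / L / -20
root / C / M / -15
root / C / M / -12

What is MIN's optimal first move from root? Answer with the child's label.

A

D (MIN): min(-17, -5) = -17
E (MIN): min(19, -3, -16) = -16
F (MIN): min(-20, 2, -7) = -20
A (MAX): max(-17, -16, -20) = -16
G (MIN): min(10, 17, -20) = -20
H (MIN): min(-5, 18) = -5
J (MIN): min(12, -19) = -19
B (MAX): max(-20, -5, -19) = -5
K (MIN): min(0, 10) = 0
L (MIN): min(20, 16, -20) = -20
M (MIN): min(-15, -12) = -15
C (MAX): max(0, -20, -15) = 0
root (MIN): min(-16, -5, 0) = -16
MIN at root wants the lowest of {A=-16, B=-5, C=0}, so chooses A.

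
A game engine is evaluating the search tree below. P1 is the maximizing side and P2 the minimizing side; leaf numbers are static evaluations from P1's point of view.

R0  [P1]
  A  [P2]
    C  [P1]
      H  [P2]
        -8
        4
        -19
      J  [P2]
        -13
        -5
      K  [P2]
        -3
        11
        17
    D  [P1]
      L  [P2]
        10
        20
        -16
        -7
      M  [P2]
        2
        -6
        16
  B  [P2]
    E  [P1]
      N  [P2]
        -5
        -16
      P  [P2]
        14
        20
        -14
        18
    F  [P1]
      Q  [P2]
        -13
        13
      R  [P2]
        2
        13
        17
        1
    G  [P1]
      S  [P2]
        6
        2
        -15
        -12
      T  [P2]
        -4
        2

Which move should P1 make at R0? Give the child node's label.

H (P2): min(-8, 4, -19) = -19
J (P2): min(-13, -5) = -13
K (P2): min(-3, 11, 17) = -3
C (P1): max(-19, -13, -3) = -3
L (P2): min(10, 20, -16, -7) = -16
M (P2): min(2, -6, 16) = -6
D (P1): max(-16, -6) = -6
A (P2): min(-3, -6) = -6
N (P2): min(-5, -16) = -16
P (P2): min(14, 20, -14, 18) = -14
E (P1): max(-16, -14) = -14
Q (P2): min(-13, 13) = -13
R (P2): min(2, 13, 17, 1) = 1
F (P1): max(-13, 1) = 1
S (P2): min(6, 2, -15, -12) = -15
T (P2): min(-4, 2) = -4
G (P1): max(-15, -4) = -4
B (P2): min(-14, 1, -4) = -14
R0 (P1): max(-6, -14) = -6
P1 at R0 wants the highest of {A=-6, B=-14}, so chooses A.

A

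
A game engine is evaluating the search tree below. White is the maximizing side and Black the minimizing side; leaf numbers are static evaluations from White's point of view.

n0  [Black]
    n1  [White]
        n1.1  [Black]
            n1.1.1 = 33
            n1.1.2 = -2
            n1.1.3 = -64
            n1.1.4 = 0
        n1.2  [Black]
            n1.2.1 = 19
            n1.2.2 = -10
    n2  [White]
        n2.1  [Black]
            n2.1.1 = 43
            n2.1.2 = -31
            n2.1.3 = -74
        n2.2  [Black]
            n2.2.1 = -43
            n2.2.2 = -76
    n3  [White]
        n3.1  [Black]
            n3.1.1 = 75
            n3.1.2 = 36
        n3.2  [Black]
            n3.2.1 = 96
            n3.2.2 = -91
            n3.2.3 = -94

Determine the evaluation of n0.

-74

n1.1 (Black): min(33, -2, -64, 0) = -64
n1.2 (Black): min(19, -10) = -10
n1 (White): max(-64, -10) = -10
n2.1 (Black): min(43, -31, -74) = -74
n2.2 (Black): min(-43, -76) = -76
n2 (White): max(-74, -76) = -74
n3.1 (Black): min(75, 36) = 36
n3.2 (Black): min(96, -91, -94) = -94
n3 (White): max(36, -94) = 36
n0 (Black): min(-10, -74, 36) = -74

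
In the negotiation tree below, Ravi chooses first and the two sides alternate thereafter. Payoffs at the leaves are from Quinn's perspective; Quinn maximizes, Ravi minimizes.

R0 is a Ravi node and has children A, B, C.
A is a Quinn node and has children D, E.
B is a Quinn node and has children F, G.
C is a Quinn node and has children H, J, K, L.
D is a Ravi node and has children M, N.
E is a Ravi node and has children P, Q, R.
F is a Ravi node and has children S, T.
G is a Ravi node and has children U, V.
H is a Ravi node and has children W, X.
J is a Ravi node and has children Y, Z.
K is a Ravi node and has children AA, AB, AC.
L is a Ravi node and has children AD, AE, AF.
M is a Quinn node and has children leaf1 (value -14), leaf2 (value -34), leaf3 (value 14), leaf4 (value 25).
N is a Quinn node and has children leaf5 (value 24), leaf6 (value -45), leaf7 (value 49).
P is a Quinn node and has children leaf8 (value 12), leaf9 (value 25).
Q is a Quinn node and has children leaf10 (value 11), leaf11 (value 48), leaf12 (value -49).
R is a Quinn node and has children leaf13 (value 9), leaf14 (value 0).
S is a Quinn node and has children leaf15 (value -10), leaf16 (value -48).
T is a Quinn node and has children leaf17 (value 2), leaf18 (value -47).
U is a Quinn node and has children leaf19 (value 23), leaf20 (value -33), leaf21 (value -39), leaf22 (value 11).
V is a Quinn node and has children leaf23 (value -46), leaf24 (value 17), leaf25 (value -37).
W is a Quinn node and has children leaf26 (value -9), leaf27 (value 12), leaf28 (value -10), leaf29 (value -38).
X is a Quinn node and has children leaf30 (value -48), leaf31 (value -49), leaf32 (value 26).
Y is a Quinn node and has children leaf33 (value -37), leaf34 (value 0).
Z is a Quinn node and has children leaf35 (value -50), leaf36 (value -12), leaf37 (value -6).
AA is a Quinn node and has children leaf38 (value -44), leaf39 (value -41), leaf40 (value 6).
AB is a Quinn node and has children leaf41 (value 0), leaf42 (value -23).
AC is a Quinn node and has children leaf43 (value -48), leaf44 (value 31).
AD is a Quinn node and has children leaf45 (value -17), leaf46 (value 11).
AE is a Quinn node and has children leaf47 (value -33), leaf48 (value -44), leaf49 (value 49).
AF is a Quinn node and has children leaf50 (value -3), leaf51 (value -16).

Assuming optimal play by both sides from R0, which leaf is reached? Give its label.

leaf27

M (Quinn): max(-14, -34, 14, 25) = 25
N (Quinn): max(24, -45, 49) = 49
D (Ravi): min(25, 49) = 25
P (Quinn): max(12, 25) = 25
Q (Quinn): max(11, 48, -49) = 48
R (Quinn): max(9, 0) = 9
E (Ravi): min(25, 48, 9) = 9
A (Quinn): max(25, 9) = 25
S (Quinn): max(-10, -48) = -10
T (Quinn): max(2, -47) = 2
F (Ravi): min(-10, 2) = -10
U (Quinn): max(23, -33, -39, 11) = 23
V (Quinn): max(-46, 17, -37) = 17
G (Ravi): min(23, 17) = 17
B (Quinn): max(-10, 17) = 17
W (Quinn): max(-9, 12, -10, -38) = 12
X (Quinn): max(-48, -49, 26) = 26
H (Ravi): min(12, 26) = 12
Y (Quinn): max(-37, 0) = 0
Z (Quinn): max(-50, -12, -6) = -6
J (Ravi): min(0, -6) = -6
AA (Quinn): max(-44, -41, 6) = 6
AB (Quinn): max(0, -23) = 0
AC (Quinn): max(-48, 31) = 31
K (Ravi): min(6, 0, 31) = 0
AD (Quinn): max(-17, 11) = 11
AE (Quinn): max(-33, -44, 49) = 49
AF (Quinn): max(-3, -16) = -3
L (Ravi): min(11, 49, -3) = -3
C (Quinn): max(12, -6, 0, -3) = 12
R0 (Ravi): min(25, 17, 12) = 12
At R0, Ravi picks C (lowest: 12).
At C, Quinn picks H (highest: 12).
At H, Ravi picks W (lowest: 12).
At W, Quinn picks leaf27 (highest: 12).
Terminal value 12.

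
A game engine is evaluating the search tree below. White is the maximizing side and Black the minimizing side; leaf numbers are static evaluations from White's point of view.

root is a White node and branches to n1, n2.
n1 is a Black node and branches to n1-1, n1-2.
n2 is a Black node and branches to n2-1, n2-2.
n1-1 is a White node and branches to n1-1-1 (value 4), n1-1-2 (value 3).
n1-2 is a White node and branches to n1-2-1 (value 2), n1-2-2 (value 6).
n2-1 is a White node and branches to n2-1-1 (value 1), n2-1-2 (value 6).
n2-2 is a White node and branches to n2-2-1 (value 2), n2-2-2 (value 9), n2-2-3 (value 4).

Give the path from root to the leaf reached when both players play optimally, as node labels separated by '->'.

n1-1 (White): max(4, 3) = 4
n1-2 (White): max(2, 6) = 6
n1 (Black): min(4, 6) = 4
n2-1 (White): max(1, 6) = 6
n2-2 (White): max(2, 9, 4) = 9
n2 (Black): min(6, 9) = 6
root (White): max(4, 6) = 6
At root, White picks n2 (highest: 6).
At n2, Black picks n2-1 (lowest: 6).
At n2-1, White picks n2-1-2 (highest: 6).
Terminal value 6.

root -> n2 -> n2-1 -> n2-1-2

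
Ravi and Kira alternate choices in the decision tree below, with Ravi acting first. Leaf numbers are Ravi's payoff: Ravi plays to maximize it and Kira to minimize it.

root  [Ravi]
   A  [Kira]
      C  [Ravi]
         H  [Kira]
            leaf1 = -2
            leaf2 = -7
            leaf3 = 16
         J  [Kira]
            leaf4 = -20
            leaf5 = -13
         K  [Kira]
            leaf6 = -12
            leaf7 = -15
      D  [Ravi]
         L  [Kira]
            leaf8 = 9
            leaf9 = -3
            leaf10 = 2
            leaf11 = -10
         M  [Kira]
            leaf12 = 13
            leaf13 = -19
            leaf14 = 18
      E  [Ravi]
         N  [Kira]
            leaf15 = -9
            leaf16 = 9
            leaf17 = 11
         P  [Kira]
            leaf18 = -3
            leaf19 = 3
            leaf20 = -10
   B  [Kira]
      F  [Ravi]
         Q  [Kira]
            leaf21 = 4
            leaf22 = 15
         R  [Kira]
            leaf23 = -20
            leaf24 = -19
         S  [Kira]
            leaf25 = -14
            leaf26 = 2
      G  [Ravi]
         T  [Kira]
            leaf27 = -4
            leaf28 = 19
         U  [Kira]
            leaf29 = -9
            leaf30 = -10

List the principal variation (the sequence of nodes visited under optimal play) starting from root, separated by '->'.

H (Kira): min(-2, -7, 16) = -7
J (Kira): min(-20, -13) = -20
K (Kira): min(-12, -15) = -15
C (Ravi): max(-7, -20, -15) = -7
L (Kira): min(9, -3, 2, -10) = -10
M (Kira): min(13, -19, 18) = -19
D (Ravi): max(-10, -19) = -10
N (Kira): min(-9, 9, 11) = -9
P (Kira): min(-3, 3, -10) = -10
E (Ravi): max(-9, -10) = -9
A (Kira): min(-7, -10, -9) = -10
Q (Kira): min(4, 15) = 4
R (Kira): min(-20, -19) = -20
S (Kira): min(-14, 2) = -14
F (Ravi): max(4, -20, -14) = 4
T (Kira): min(-4, 19) = -4
U (Kira): min(-9, -10) = -10
G (Ravi): max(-4, -10) = -4
B (Kira): min(4, -4) = -4
root (Ravi): max(-10, -4) = -4
At root, Ravi picks B (highest: -4).
At B, Kira picks G (lowest: -4).
At G, Ravi picks T (highest: -4).
At T, Kira picks leaf27 (lowest: -4).
Terminal value -4.

root -> B -> G -> T -> leaf27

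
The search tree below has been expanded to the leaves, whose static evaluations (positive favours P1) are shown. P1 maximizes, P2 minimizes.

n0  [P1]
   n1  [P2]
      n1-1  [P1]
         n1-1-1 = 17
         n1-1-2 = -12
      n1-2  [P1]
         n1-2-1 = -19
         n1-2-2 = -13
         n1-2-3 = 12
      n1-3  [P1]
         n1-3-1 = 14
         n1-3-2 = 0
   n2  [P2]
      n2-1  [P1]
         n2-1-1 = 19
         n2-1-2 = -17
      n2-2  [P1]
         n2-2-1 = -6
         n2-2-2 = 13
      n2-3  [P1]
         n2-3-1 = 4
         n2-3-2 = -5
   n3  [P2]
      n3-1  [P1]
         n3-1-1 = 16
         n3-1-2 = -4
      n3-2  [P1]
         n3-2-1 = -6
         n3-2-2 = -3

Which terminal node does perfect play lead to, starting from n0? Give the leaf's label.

n1-2-3

n1-1 (P1): max(17, -12) = 17
n1-2 (P1): max(-19, -13, 12) = 12
n1-3 (P1): max(14, 0) = 14
n1 (P2): min(17, 12, 14) = 12
n2-1 (P1): max(19, -17) = 19
n2-2 (P1): max(-6, 13) = 13
n2-3 (P1): max(4, -5) = 4
n2 (P2): min(19, 13, 4) = 4
n3-1 (P1): max(16, -4) = 16
n3-2 (P1): max(-6, -3) = -3
n3 (P2): min(16, -3) = -3
n0 (P1): max(12, 4, -3) = 12
At n0, P1 picks n1 (highest: 12).
At n1, P2 picks n1-2 (lowest: 12).
At n1-2, P1 picks n1-2-3 (highest: 12).
Terminal value 12.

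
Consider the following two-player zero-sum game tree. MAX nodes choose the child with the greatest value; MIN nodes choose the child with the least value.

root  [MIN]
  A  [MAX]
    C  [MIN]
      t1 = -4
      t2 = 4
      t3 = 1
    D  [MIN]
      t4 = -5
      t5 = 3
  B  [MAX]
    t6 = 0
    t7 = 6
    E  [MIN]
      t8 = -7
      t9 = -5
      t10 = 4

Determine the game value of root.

C (MIN): min(-4, 4, 1) = -4
D (MIN): min(-5, 3) = -5
A (MAX): max(-4, -5) = -4
E (MIN): min(-7, -5, 4) = -7
B (MAX): max(0, 6, -7) = 6
root (MIN): min(-4, 6) = -4

-4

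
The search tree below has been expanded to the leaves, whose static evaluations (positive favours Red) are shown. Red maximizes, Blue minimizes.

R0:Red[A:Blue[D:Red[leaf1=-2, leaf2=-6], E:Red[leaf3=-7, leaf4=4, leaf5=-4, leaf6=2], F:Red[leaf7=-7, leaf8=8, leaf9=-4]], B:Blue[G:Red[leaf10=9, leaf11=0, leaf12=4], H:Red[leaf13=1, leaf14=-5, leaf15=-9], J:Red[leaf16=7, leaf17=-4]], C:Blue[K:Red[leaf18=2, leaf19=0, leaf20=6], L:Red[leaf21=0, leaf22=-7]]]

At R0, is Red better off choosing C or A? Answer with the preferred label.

K (Red): max(2, 0, 6) = 6
L (Red): max(0, -7) = 0
C (Blue): min(6, 0) = 0
D (Red): max(-2, -6) = -2
E (Red): max(-7, 4, -4, 2) = 4
F (Red): max(-7, 8, -4) = 8
A (Blue): min(-2, 4, 8) = -2
Red prefers the higher value; C=0, A=-2. C is better since 0 > -2.

C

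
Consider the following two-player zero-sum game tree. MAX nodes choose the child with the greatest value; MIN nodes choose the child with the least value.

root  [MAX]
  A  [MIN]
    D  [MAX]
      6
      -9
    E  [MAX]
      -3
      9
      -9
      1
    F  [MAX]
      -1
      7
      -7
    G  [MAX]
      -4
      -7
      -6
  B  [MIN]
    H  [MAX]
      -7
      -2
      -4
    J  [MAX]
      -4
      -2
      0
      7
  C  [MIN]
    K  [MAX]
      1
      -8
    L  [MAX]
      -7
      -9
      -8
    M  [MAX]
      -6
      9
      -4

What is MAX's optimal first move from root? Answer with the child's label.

B

D (MAX): max(6, -9) = 6
E (MAX): max(-3, 9, -9, 1) = 9
F (MAX): max(-1, 7, -7) = 7
G (MAX): max(-4, -7, -6) = -4
A (MIN): min(6, 9, 7, -4) = -4
H (MAX): max(-7, -2, -4) = -2
J (MAX): max(-4, -2, 0, 7) = 7
B (MIN): min(-2, 7) = -2
K (MAX): max(1, -8) = 1
L (MAX): max(-7, -9, -8) = -7
M (MAX): max(-6, 9, -4) = 9
C (MIN): min(1, -7, 9) = -7
root (MAX): max(-4, -2, -7) = -2
MAX at root wants the highest of {A=-4, B=-2, C=-7}, so chooses B.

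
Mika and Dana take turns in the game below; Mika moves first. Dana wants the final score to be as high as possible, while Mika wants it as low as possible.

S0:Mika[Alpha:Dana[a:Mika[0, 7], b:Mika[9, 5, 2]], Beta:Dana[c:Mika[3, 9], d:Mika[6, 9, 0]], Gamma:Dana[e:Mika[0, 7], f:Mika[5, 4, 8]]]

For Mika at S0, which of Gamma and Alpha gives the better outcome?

Alpha

e (Mika): min(0, 7) = 0
f (Mika): min(5, 4, 8) = 4
Gamma (Dana): max(0, 4) = 4
a (Mika): min(0, 7) = 0
b (Mika): min(9, 5, 2) = 2
Alpha (Dana): max(0, 2) = 2
Mika prefers the lower value; Gamma=4, Alpha=2. Alpha is better since 2 < 4.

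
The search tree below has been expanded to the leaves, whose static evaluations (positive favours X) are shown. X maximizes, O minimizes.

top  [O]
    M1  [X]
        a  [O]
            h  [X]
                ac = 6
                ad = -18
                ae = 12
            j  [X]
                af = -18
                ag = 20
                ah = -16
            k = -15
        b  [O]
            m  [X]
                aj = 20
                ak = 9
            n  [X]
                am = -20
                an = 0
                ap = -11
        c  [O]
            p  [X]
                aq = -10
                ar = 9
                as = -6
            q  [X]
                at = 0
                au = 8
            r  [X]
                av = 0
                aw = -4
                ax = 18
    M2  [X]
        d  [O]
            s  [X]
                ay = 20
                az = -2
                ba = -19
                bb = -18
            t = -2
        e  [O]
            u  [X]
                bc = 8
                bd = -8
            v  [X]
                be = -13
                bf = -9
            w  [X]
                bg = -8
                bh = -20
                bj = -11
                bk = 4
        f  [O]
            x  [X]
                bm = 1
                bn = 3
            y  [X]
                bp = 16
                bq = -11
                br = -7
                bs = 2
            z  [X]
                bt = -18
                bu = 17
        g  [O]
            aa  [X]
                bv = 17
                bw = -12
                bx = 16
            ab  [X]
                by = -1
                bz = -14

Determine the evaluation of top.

3

h (X): max(6, -18, 12) = 12
j (X): max(-18, 20, -16) = 20
a (O): min(12, 20, -15) = -15
m (X): max(20, 9) = 20
n (X): max(-20, 0, -11) = 0
b (O): min(20, 0) = 0
p (X): max(-10, 9, -6) = 9
q (X): max(0, 8) = 8
r (X): max(0, -4, 18) = 18
c (O): min(9, 8, 18) = 8
M1 (X): max(-15, 0, 8) = 8
s (X): max(20, -2, -19, -18) = 20
d (O): min(20, -2) = -2
u (X): max(8, -8) = 8
v (X): max(-13, -9) = -9
w (X): max(-8, -20, -11, 4) = 4
e (O): min(8, -9, 4) = -9
x (X): max(1, 3) = 3
y (X): max(16, -11, -7, 2) = 16
z (X): max(-18, 17) = 17
f (O): min(3, 16, 17) = 3
aa (X): max(17, -12, 16) = 17
ab (X): max(-1, -14) = -1
g (O): min(17, -1) = -1
M2 (X): max(-2, -9, 3, -1) = 3
top (O): min(8, 3) = 3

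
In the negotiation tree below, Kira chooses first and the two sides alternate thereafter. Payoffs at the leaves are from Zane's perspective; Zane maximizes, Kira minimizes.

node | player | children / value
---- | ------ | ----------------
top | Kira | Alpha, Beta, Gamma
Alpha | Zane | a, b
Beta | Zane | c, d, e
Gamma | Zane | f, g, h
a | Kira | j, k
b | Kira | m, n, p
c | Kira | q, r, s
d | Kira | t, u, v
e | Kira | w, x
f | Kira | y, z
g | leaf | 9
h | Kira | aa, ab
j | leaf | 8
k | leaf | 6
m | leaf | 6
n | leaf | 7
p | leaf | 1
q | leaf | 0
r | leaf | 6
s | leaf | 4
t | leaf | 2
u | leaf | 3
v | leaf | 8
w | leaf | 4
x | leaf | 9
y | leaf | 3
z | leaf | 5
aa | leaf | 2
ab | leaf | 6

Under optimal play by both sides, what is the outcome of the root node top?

4

a (Kira): min(8, 6) = 6
b (Kira): min(6, 7, 1) = 1
Alpha (Zane): max(6, 1) = 6
c (Kira): min(0, 6, 4) = 0
d (Kira): min(2, 3, 8) = 2
e (Kira): min(4, 9) = 4
Beta (Zane): max(0, 2, 4) = 4
f (Kira): min(3, 5) = 3
h (Kira): min(2, 6) = 2
Gamma (Zane): max(3, 9, 2) = 9
top (Kira): min(6, 4, 9) = 4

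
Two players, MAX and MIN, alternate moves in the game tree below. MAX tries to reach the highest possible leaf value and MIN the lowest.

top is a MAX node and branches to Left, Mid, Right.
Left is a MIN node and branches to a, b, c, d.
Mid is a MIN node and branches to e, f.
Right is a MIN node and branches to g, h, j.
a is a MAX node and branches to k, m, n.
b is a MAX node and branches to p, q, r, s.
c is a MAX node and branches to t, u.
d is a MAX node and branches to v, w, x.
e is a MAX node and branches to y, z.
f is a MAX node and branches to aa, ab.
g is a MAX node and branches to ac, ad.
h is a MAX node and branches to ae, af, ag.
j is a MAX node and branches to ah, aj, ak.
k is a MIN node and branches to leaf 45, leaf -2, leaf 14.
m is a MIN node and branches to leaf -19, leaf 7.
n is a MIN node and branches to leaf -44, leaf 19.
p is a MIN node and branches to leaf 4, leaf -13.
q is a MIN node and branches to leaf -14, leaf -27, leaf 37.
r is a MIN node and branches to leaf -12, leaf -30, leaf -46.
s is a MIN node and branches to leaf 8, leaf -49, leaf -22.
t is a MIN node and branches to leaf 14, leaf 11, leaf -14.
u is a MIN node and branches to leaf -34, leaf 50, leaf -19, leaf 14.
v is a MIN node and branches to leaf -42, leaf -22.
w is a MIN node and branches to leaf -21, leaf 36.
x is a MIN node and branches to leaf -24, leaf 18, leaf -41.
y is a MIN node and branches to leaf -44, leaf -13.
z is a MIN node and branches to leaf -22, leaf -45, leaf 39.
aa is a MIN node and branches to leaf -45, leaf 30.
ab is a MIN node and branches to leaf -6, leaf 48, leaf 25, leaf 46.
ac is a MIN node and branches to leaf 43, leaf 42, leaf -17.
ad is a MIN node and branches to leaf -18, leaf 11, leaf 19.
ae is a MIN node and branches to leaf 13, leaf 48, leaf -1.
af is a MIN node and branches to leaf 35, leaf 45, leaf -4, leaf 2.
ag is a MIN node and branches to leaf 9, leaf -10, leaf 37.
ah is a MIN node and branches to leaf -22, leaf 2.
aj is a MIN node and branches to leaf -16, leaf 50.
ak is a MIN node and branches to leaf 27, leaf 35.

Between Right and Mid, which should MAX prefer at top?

Right

ac (MIN): min(43, 42, -17) = -17
ad (MIN): min(-18, 11, 19) = -18
g (MAX): max(-17, -18) = -17
ae (MIN): min(13, 48, -1) = -1
af (MIN): min(35, 45, -4, 2) = -4
ag (MIN): min(9, -10, 37) = -10
h (MAX): max(-1, -4, -10) = -1
ah (MIN): min(-22, 2) = -22
aj (MIN): min(-16, 50) = -16
ak (MIN): min(27, 35) = 27
j (MAX): max(-22, -16, 27) = 27
Right (MIN): min(-17, -1, 27) = -17
y (MIN): min(-44, -13) = -44
z (MIN): min(-22, -45, 39) = -45
e (MAX): max(-44, -45) = -44
aa (MIN): min(-45, 30) = -45
ab (MIN): min(-6, 48, 25, 46) = -6
f (MAX): max(-45, -6) = -6
Mid (MIN): min(-44, -6) = -44
MAX prefers the higher value; Right=-17, Mid=-44. Right is better since -17 > -44.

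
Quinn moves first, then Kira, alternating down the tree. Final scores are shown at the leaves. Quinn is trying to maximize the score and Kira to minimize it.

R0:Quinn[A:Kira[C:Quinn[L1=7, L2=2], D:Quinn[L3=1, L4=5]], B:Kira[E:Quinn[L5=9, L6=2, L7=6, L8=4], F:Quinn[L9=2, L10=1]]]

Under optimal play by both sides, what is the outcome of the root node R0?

C (Quinn): max(7, 2) = 7
D (Quinn): max(1, 5) = 5
A (Kira): min(7, 5) = 5
E (Quinn): max(9, 2, 6, 4) = 9
F (Quinn): max(2, 1) = 2
B (Kira): min(9, 2) = 2
R0 (Quinn): max(5, 2) = 5

5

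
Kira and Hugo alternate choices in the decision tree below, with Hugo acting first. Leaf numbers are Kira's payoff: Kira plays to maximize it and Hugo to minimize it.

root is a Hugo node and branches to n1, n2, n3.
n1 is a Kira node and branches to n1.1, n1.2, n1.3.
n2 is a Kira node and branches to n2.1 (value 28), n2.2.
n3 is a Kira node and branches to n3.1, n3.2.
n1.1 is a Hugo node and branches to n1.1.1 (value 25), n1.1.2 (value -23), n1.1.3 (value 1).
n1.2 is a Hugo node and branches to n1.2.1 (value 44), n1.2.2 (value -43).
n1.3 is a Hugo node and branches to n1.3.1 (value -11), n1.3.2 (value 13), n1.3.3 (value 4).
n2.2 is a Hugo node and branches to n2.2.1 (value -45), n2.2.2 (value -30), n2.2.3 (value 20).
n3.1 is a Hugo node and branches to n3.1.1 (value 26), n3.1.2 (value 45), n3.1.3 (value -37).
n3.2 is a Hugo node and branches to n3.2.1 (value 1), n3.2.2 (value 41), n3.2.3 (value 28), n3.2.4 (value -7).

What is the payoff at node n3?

-7

n3.1 (Hugo): min(26, 45, -37) = -37
n3.2 (Hugo): min(1, 41, 28, -7) = -7
n3 (Kira): max(-37, -7) = -7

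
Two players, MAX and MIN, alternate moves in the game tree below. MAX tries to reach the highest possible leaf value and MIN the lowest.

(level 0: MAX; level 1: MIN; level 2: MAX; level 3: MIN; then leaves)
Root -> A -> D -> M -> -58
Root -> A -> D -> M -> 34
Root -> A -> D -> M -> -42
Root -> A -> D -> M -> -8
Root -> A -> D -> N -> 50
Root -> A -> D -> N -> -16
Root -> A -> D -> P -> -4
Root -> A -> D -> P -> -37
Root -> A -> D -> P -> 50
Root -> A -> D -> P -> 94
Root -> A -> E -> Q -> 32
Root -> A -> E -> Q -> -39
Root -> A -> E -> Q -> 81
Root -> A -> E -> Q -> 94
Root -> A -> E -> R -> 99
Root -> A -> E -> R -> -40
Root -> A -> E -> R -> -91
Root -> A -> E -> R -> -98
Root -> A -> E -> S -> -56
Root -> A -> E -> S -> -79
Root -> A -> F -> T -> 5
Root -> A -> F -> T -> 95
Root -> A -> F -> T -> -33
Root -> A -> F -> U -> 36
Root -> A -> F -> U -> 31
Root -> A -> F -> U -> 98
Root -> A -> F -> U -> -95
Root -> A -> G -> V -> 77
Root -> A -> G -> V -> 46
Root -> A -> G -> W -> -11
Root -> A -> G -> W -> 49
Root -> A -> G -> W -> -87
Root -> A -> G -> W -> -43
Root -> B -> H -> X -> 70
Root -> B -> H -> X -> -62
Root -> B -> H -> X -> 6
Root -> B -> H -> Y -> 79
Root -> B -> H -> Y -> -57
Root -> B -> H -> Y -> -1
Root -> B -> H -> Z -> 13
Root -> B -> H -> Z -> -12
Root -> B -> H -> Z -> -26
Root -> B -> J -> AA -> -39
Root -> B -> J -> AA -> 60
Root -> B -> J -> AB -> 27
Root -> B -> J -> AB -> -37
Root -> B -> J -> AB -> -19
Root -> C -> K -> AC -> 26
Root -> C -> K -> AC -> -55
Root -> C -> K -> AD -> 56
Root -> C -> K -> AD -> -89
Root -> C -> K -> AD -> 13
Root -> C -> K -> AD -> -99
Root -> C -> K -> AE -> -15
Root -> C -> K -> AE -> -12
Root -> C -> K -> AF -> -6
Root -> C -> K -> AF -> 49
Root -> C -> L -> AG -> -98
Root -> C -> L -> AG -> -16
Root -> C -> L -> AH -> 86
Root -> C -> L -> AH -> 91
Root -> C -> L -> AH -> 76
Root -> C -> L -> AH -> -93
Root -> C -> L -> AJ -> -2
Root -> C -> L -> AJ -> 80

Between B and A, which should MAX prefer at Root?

B

X (MIN): min(70, -62, 6) = -62
Y (MIN): min(79, -57, -1) = -57
Z (MIN): min(13, -12, -26) = -26
H (MAX): max(-62, -57, -26) = -26
AA (MIN): min(-39, 60) = -39
AB (MIN): min(27, -37, -19) = -37
J (MAX): max(-39, -37) = -37
B (MIN): min(-26, -37) = -37
M (MIN): min(-58, 34, -42, -8) = -58
N (MIN): min(50, -16) = -16
P (MIN): min(-4, -37, 50, 94) = -37
D (MAX): max(-58, -16, -37) = -16
Q (MIN): min(32, -39, 81, 94) = -39
R (MIN): min(99, -40, -91, -98) = -98
S (MIN): min(-56, -79) = -79
E (MAX): max(-39, -98, -79) = -39
T (MIN): min(5, 95, -33) = -33
U (MIN): min(36, 31, 98, -95) = -95
F (MAX): max(-33, -95) = -33
V (MIN): min(77, 46) = 46
W (MIN): min(-11, 49, -87, -43) = -87
G (MAX): max(46, -87) = 46
A (MIN): min(-16, -39, -33, 46) = -39
MAX prefers the higher value; B=-37, A=-39. B is better since -37 > -39.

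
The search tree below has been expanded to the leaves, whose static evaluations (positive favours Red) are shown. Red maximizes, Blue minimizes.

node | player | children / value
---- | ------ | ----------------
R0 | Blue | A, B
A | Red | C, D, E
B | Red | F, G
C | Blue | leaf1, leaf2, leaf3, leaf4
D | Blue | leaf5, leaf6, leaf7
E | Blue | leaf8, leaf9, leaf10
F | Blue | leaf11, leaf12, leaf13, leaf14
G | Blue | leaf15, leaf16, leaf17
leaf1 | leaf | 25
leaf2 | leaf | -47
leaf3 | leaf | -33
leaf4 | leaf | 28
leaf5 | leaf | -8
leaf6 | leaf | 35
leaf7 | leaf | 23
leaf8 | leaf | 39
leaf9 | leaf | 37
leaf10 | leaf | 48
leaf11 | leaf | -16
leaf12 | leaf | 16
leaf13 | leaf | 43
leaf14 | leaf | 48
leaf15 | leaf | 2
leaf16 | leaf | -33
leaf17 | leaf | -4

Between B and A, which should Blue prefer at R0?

B

F (Blue): min(-16, 16, 43, 48) = -16
G (Blue): min(2, -33, -4) = -33
B (Red): max(-16, -33) = -16
C (Blue): min(25, -47, -33, 28) = -47
D (Blue): min(-8, 35, 23) = -8
E (Blue): min(39, 37, 48) = 37
A (Red): max(-47, -8, 37) = 37
Blue prefers the lower value; B=-16, A=37. B is better since -16 < 37.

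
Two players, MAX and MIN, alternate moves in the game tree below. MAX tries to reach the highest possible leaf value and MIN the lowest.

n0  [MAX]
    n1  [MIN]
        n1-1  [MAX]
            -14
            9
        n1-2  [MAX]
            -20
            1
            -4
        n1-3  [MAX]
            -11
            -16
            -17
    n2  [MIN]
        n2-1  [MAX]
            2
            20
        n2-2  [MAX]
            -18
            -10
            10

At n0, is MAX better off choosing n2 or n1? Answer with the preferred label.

n2-1 (MAX): max(2, 20) = 20
n2-2 (MAX): max(-18, -10, 10) = 10
n2 (MIN): min(20, 10) = 10
n1-1 (MAX): max(-14, 9) = 9
n1-2 (MAX): max(-20, 1, -4) = 1
n1-3 (MAX): max(-11, -16, -17) = -11
n1 (MIN): min(9, 1, -11) = -11
MAX prefers the higher value; n2=10, n1=-11. n2 is better since 10 > -11.

n2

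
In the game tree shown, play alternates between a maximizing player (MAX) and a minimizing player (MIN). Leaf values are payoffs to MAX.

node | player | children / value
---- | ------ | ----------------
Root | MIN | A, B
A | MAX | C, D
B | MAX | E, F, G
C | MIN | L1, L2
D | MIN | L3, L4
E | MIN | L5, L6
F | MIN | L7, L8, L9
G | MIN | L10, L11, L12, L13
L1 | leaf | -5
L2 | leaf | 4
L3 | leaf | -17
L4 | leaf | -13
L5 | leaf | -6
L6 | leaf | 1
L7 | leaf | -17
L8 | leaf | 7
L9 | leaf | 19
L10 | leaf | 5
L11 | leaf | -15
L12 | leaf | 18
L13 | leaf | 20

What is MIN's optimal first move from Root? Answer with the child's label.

B

C (MIN): min(-5, 4) = -5
D (MIN): min(-17, -13) = -17
A (MAX): max(-5, -17) = -5
E (MIN): min(-6, 1) = -6
F (MIN): min(-17, 7, 19) = -17
G (MIN): min(5, -15, 18, 20) = -15
B (MAX): max(-6, -17, -15) = -6
Root (MIN): min(-5, -6) = -6
MIN at Root wants the lowest of {A=-5, B=-6}, so chooses B.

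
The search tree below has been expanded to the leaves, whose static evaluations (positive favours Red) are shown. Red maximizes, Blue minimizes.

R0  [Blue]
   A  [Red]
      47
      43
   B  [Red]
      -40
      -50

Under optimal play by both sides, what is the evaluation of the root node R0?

-40

A (Red): max(47, 43) = 47
B (Red): max(-40, -50) = -40
R0 (Blue): min(47, -40) = -40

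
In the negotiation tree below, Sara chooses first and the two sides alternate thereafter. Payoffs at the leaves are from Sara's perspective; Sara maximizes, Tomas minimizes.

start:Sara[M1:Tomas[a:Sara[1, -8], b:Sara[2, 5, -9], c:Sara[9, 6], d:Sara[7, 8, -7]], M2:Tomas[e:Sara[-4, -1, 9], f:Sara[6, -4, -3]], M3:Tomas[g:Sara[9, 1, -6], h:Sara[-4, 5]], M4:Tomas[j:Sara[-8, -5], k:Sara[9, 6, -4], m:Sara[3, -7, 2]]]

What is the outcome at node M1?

a (Sara): max(1, -8) = 1
b (Sara): max(2, 5, -9) = 5
c (Sara): max(9, 6) = 9
d (Sara): max(7, 8, -7) = 8
M1 (Tomas): min(1, 5, 9, 8) = 1

1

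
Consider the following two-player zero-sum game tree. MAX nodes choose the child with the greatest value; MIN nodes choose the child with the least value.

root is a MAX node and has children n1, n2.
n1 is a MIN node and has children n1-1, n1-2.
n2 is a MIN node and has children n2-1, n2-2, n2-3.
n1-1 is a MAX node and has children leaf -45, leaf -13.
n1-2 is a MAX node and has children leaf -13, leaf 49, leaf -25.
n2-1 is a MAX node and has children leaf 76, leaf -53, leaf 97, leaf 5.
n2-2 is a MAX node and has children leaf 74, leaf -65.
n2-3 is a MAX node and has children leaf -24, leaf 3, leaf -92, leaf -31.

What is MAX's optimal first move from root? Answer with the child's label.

n2

n1-1 (MAX): max(-45, -13) = -13
n1-2 (MAX): max(-13, 49, -25) = 49
n1 (MIN): min(-13, 49) = -13
n2-1 (MAX): max(76, -53, 97, 5) = 97
n2-2 (MAX): max(74, -65) = 74
n2-3 (MAX): max(-24, 3, -92, -31) = 3
n2 (MIN): min(97, 74, 3) = 3
root (MAX): max(-13, 3) = 3
MAX at root wants the highest of {n1=-13, n2=3}, so chooses n2.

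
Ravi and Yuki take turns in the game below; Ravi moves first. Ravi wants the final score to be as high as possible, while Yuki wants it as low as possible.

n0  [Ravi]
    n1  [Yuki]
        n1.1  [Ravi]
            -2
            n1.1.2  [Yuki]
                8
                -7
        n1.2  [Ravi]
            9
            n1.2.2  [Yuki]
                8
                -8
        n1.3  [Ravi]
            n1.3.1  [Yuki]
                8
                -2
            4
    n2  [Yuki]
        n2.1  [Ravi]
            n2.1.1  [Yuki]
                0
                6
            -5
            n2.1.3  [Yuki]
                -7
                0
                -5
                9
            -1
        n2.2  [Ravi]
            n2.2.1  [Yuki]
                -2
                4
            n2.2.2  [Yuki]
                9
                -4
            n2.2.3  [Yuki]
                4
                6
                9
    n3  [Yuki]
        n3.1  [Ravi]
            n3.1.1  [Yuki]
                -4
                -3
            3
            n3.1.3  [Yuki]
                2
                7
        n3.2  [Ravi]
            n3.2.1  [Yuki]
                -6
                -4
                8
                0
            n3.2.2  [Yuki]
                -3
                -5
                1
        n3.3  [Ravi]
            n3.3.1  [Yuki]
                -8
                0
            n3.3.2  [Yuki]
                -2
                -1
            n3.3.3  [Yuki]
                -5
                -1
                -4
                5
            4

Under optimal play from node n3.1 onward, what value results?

3

n3.1.1 (Yuki): min(-4, -3) = -4
n3.1.3 (Yuki): min(2, 7) = 2
n3.1 (Ravi): max(-4, 3, 2) = 3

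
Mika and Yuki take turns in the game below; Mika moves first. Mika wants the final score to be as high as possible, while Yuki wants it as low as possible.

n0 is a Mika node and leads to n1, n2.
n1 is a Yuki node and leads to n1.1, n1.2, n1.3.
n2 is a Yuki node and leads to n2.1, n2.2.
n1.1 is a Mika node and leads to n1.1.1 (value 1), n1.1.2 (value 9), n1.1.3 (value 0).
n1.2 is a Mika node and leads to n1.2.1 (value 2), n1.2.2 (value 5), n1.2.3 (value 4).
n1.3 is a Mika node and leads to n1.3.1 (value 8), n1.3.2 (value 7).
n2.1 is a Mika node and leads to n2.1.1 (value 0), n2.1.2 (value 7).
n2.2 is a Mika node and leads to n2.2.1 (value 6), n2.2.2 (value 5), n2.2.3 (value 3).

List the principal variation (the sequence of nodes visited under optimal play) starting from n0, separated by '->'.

n0 -> n2 -> n2.2 -> n2.2.1

n1.1 (Mika): max(1, 9, 0) = 9
n1.2 (Mika): max(2, 5, 4) = 5
n1.3 (Mika): max(8, 7) = 8
n1 (Yuki): min(9, 5, 8) = 5
n2.1 (Mika): max(0, 7) = 7
n2.2 (Mika): max(6, 5, 3) = 6
n2 (Yuki): min(7, 6) = 6
n0 (Mika): max(5, 6) = 6
At n0, Mika picks n2 (highest: 6).
At n2, Yuki picks n2.2 (lowest: 6).
At n2.2, Mika picks n2.2.1 (highest: 6).
Terminal value 6.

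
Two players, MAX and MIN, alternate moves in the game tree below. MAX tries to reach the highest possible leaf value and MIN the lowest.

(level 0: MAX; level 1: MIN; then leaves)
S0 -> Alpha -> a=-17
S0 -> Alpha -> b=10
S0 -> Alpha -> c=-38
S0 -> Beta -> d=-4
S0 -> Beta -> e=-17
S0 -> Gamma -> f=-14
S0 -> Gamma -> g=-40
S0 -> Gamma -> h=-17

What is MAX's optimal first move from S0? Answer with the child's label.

Beta

Alpha (MIN): min(-17, 10, -38) = -38
Beta (MIN): min(-4, -17) = -17
Gamma (MIN): min(-14, -40, -17) = -40
S0 (MAX): max(-38, -17, -40) = -17
MAX at S0 wants the highest of {Alpha=-38, Beta=-17, Gamma=-40}, so chooses Beta.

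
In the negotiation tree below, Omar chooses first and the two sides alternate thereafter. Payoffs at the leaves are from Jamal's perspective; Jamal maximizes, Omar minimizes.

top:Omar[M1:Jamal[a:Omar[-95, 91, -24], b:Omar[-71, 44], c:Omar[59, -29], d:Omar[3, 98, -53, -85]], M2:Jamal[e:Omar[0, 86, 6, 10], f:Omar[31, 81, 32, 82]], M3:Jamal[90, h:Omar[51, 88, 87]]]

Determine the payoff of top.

a (Omar): min(-95, 91, -24) = -95
b (Omar): min(-71, 44) = -71
c (Omar): min(59, -29) = -29
d (Omar): min(3, 98, -53, -85) = -85
M1 (Jamal): max(-95, -71, -29, -85) = -29
e (Omar): min(0, 86, 6, 10) = 0
f (Omar): min(31, 81, 32, 82) = 31
M2 (Jamal): max(0, 31) = 31
h (Omar): min(51, 88, 87) = 51
M3 (Jamal): max(90, 51) = 90
top (Omar): min(-29, 31, 90) = -29

-29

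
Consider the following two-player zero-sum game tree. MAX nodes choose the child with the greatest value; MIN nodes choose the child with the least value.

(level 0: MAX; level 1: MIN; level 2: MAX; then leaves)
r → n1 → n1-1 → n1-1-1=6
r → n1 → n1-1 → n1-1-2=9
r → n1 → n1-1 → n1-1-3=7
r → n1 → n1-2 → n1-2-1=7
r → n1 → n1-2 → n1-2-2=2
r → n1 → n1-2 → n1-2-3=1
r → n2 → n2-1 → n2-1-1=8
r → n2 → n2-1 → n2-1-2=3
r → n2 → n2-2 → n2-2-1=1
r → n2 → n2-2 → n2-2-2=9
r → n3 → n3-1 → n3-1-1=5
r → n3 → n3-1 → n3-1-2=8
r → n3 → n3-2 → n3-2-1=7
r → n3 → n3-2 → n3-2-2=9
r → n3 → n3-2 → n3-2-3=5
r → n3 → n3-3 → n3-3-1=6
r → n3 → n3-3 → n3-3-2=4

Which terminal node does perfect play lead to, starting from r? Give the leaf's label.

n1-1 (MAX): max(6, 9, 7) = 9
n1-2 (MAX): max(7, 2, 1) = 7
n1 (MIN): min(9, 7) = 7
n2-1 (MAX): max(8, 3) = 8
n2-2 (MAX): max(1, 9) = 9
n2 (MIN): min(8, 9) = 8
n3-1 (MAX): max(5, 8) = 8
n3-2 (MAX): max(7, 9, 5) = 9
n3-3 (MAX): max(6, 4) = 6
n3 (MIN): min(8, 9, 6) = 6
r (MAX): max(7, 8, 6) = 8
At r, MAX picks n2 (highest: 8).
At n2, MIN picks n2-1 (lowest: 8).
At n2-1, MAX picks n2-1-1 (highest: 8).
Terminal value 8.

n2-1-1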